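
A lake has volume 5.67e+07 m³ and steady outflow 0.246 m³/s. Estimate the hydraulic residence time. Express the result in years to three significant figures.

7.30 yr

Q = 0.246 m³/s × 3.156e+07 s/yr = 7.763e+06 m³/yr.
Hydraulic residence time τ = V/Q = 5.67e+07/7.763e+06 = 7.304 yr.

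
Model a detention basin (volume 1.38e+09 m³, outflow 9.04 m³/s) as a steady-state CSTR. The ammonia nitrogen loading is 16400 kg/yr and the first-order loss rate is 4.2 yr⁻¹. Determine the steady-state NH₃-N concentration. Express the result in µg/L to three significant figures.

Outflow Q = 9.04 m³/s × 3.156e+07 s/yr = 2.853e+08 m³/yr.
Steady-state CSTR mass balance: W = Q·C + k·V·C, so C = W/(Q + kV).
Q + kV = 2.853e+08 + 4.2·1.38e+09 = 6.081e+09 m³/yr.
C = 16400/6.081e+09 = 2.697e-06 kg/m³ = 0.002697 mg/L = 2.697 µg/L.

2.70 µg/L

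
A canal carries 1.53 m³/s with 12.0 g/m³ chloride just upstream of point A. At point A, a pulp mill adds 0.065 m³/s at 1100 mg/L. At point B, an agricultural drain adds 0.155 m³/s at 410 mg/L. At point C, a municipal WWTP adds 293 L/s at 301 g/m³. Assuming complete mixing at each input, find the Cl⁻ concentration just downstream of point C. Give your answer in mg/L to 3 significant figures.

After input A: C = (1.53·12 + 0.065·1100) / 1.595 = 56.34 mg/L.
After input B: C = (1.595·56.34 + 0.155·410) / 1.75 = 87.66 mg/L.
293 L/s = 0.293 m³/s.
After input C: C = (1.75·87.66 + 0.293·301) / 2.043 = 118.3 mg/L.

118 mg/L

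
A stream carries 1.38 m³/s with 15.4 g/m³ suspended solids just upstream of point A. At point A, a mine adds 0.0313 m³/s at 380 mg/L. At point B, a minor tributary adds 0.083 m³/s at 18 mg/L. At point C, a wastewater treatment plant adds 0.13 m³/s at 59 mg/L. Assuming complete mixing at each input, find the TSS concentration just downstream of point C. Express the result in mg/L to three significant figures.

After input A: C = (1.38·15.4 + 0.0313·380) / 1.411 = 23.49 mg/L.
After input B: C = (1.411·23.49 + 0.083·18) / 1.494 = 23.18 mg/L.
After input C: C = (1.494·23.18 + 0.13·59) / 1.624 = 26.05 mg/L.

26.0 mg/L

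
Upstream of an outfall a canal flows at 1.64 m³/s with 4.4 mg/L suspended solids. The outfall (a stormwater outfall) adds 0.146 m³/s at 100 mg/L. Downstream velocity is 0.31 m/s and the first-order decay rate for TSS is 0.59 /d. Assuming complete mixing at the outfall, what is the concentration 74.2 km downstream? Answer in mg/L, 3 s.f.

2.38 mg/L

After complete mixing, C₀ = (0.146·100 + 1.64·4.4) / 1.786 = 12.22 mg/L.
Travel time t = 7.42e+04 m / 0.31 m/s = 2.394e+05 s = 2.77 d.
C = 12.22·exp(−0.59·2.77) = 12.22·0.1951 = 2.383 mg/L.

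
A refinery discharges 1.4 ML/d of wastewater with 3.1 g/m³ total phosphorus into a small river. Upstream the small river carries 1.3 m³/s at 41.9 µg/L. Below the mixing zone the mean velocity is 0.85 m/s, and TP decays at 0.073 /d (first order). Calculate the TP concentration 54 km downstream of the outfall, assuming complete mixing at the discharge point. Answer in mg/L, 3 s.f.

0.0754 mg/L

1.4 ML/d = 0.0162 m³/s.
41.9 µg/L = 0.0419 mg/L.
After complete mixing, C₀ = (0.0162·3.1 + 1.3·0.0419) / 1.316 = 0.07955 mg/L.
Travel time t = 5.4e+04 m / 0.85 m/s = 6.353e+04 s = 0.7353 d.
C = 0.07955·exp(−0.073·0.7353) = 0.07955·0.9477 = 0.07539 mg/L.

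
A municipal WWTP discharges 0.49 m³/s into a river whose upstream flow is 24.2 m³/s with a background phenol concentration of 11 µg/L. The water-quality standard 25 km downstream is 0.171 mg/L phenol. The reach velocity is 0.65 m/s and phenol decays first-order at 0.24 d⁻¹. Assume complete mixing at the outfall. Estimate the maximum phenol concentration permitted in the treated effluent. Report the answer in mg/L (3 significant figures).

9.04 mg/L

11 µg/L = 0.011 mg/L.
Travel time to the compliance point: t = 2.5e+04/0.65 = 3.846e+04 s = 0.4452 d; decay factor exp(−0.24·0.4452) = 0.8987.
So the concentration just after mixing may be at most 0.171/0.8987 = 0.1903 mg/L.
Mass balance: 0.1903·24.69 = 0.49·Cₑ + 24.2·0.011.
Cₑ = (4.698 − 0.2662) / 0.49 = 9.045 mg/L.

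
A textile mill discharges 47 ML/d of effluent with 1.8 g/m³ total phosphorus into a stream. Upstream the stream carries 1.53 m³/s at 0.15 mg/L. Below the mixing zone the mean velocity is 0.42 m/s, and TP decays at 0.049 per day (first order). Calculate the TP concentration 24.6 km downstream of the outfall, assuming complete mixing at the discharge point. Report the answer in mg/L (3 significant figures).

47 ML/d = 0.544 m³/s.
After complete mixing, C₀ = (0.544·1.8 + 1.53·0.15) / 2.074 = 0.5828 mg/L.
Travel time t = 2.46e+04 m / 0.42 m/s = 5.857e+04 s = 0.6779 d.
C = 0.5828·exp(−0.049·0.6779) = 0.5828·0.9673 = 0.5637 mg/L.

0.564 mg/L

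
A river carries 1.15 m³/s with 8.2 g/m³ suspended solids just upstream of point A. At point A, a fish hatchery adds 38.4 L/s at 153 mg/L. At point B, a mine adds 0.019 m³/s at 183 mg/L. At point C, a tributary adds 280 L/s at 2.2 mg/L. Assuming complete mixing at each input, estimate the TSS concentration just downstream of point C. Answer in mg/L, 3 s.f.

38.4 L/s = 0.0384 m³/s.
After input A: C = (1.15·8.2 + 0.0384·153) / 1.188 = 12.88 mg/L.
After input B: C = (1.188·12.88 + 0.019·183) / 1.207 = 15.56 mg/L.
280 L/s = 0.28 m³/s.
After input C: C = (1.207·15.56 + 0.28·2.2) / 1.487 = 13.04 mg/L.

13.0 mg/L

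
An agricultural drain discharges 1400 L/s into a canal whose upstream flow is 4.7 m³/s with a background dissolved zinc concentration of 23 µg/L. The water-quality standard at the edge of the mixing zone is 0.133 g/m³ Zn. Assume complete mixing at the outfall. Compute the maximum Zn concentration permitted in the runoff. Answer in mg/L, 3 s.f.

1400 L/s = 1.4 m³/s.
23 µg/L = 0.023 mg/L.
Mass balance: 0.133·6.1 = 1.4·Cₑ + 4.7·0.023.
Cₑ = (0.8113 − 0.1081) / 1.4 = 0.5023 mg/L.

0.502 mg/L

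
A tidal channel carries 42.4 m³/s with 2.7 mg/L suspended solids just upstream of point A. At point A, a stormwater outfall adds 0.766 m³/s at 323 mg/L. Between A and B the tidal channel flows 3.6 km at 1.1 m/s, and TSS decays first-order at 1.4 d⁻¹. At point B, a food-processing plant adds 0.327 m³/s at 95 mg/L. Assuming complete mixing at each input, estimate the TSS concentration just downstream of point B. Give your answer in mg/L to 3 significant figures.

After input A: C = (42.4·2.7 + 0.766·323) / 43.17 = 8.384 mg/L.
Over the 3.6 km reach to input B (t = 3273 s = 0.03788 d), decay gives C = 8.384·exp(−1.4·0.03788) = 7.951 mg/L.
After input B: C = (43.17·7.951 + 0.327·95) / 43.49 = 8.605 mg/L.

8.61 mg/L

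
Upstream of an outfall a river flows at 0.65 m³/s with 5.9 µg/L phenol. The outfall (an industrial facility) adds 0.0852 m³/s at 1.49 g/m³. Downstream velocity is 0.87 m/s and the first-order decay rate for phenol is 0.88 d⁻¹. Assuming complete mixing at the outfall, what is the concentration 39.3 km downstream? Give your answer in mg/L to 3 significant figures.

0.112 mg/L

5.9 µg/L = 0.0059 mg/L.
After complete mixing, C₀ = (0.0852·1.49 + 0.65·0.0059) / 0.7352 = 0.1779 mg/L.
Travel time t = 3.93e+04 m / 0.87 m/s = 4.517e+04 s = 0.5228 d.
C = 0.1779·exp(−0.88·0.5228) = 0.1779·0.6312 = 0.1123 mg/L.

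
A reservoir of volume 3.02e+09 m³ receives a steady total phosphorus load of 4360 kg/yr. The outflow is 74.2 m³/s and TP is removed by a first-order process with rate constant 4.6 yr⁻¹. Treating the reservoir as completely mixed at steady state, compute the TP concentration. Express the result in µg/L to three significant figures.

0.269 µg/L

Outflow Q = 74.2 m³/s × 3.156e+07 s/yr = 2.342e+09 m³/yr.
Steady-state CSTR mass balance: W = Q·C + k·V·C, so C = W/(Q + kV).
Q + kV = 2.342e+09 + 4.6·3.02e+09 = 1.623e+10 m³/yr.
C = 4360/1.623e+10 = 2.686e-07 kg/m³ = 0.0002686 mg/L = 0.2686 µg/L.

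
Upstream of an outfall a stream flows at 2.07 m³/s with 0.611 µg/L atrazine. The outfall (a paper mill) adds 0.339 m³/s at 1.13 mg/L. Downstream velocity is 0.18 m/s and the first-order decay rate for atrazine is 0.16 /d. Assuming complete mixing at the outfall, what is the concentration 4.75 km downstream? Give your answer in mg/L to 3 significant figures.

0.152 mg/L

0.611 µg/L = 0.000611 mg/L.
After complete mixing, C₀ = (0.339·1.13 + 2.07·0.000611) / 2.409 = 0.1595 mg/L.
Travel time t = 4750 m / 0.18 m/s = 2.639e+04 s = 0.3054 d.
C = 0.1595·exp(−0.16·0.3054) = 0.1595·0.9523 = 0.1519 mg/L.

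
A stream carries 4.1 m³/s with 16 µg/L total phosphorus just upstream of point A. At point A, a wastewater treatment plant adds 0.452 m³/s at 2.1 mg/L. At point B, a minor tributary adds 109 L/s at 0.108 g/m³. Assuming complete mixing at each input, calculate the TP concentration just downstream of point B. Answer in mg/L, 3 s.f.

16 µg/L = 0.016 mg/L.
After input A: C = (4.1·0.016 + 0.452·2.1) / 4.552 = 0.2229 mg/L.
109 L/s = 0.109 m³/s.
After input B: C = (4.552·0.2229 + 0.109·0.108) / 4.661 = 0.2202 mg/L.

0.220 mg/L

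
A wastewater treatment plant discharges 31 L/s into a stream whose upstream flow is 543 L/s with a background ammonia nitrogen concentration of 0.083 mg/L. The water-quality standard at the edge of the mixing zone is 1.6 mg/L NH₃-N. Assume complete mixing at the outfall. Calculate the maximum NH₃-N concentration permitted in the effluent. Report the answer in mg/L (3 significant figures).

28.2 mg/L

31 L/s = 0.031 m³/s.
543 L/s = 0.543 m³/s.
Mass balance: 1.6·0.574 = 0.031·Cₑ + 0.543·0.083.
Cₑ = (0.9184 − 0.04507) / 0.031 = 28.17 mg/L.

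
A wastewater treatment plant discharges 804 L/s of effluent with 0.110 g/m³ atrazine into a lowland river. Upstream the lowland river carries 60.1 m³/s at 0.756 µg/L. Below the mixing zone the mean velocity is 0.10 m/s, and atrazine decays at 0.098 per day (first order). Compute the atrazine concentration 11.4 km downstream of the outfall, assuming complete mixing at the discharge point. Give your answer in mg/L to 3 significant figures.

0.00193 mg/L

804 L/s = 0.804 m³/s.
0.756 µg/L = 0.000756 mg/L.
After complete mixing, C₀ = (0.804·0.11 + 60.1·0.000756) / 60.9 = 0.002198 mg/L.
Travel time t = 1.14e+04 m / 0.10 m/s = 1.14e+05 s = 1.319 d.
C = 0.002198·exp(−0.098·1.319) = 0.002198·0.8787 = 0.001932 mg/L.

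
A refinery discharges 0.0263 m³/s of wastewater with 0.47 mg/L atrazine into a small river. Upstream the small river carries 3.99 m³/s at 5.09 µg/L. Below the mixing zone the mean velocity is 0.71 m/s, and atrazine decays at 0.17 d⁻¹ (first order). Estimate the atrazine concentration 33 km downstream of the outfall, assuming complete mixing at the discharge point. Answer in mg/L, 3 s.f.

0.00742 mg/L

5.09 µg/L = 0.00509 mg/L.
After complete mixing, C₀ = (0.0263·0.47 + 3.99·0.00509) / 4.016 = 0.008134 mg/L.
Travel time t = 3.3e+04 m / 0.71 m/s = 4.648e+04 s = 0.5379 d.
C = 0.008134·exp(−0.17·0.5379) = 0.008134·0.9126 = 0.007423 mg/L.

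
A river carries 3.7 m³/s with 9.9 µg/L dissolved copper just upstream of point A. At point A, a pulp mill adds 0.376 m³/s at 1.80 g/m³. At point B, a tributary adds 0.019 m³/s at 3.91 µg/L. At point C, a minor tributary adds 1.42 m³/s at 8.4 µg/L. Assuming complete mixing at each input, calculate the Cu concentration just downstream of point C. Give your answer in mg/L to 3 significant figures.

0.132 mg/L

9.9 µg/L = 0.0099 mg/L.
After input A: C = (3.7·0.0099 + 0.376·1.8) / 4.076 = 0.175 mg/L.
3.91 µg/L = 0.00391 mg/L.
After input B: C = (4.076·0.175 + 0.019·0.00391) / 4.095 = 0.1742 mg/L.
8.4 µg/L = 0.0084 mg/L.
After input C: C = (4.095·0.1742 + 1.42·0.0084) / 5.515 = 0.1315 mg/L.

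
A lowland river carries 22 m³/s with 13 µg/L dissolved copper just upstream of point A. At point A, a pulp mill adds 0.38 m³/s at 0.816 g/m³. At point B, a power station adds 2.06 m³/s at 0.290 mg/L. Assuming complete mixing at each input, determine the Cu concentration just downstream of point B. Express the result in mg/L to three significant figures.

0.0488 mg/L

13 µg/L = 0.013 mg/L.
After input A: C = (22·0.013 + 0.38·0.816) / 22.38 = 0.02663 mg/L.
After input B: C = (22.38·0.02663 + 2.06·0.29) / 24.44 = 0.04883 mg/L.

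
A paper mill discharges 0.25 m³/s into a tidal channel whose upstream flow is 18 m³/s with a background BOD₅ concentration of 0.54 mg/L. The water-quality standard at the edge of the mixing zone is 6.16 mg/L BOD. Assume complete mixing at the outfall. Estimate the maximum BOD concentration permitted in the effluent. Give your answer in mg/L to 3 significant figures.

Mass balance: 6.16·18.25 = 0.25·Cₑ + 18·0.54.
Cₑ = (112.4 − 9.72) / 0.25 = 410.8 mg/L.

411 mg/L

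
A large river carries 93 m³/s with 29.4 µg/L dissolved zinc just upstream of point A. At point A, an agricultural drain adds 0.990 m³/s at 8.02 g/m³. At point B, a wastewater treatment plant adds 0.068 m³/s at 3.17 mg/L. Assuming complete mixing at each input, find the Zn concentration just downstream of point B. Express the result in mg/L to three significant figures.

0.116 mg/L

29.4 µg/L = 0.0294 mg/L.
After input A: C = (93·0.0294 + 0.99·8.02) / 93.99 = 0.1136 mg/L.
After input B: C = (93.99·0.1136 + 0.068·3.17) / 94.06 = 0.1158 mg/L.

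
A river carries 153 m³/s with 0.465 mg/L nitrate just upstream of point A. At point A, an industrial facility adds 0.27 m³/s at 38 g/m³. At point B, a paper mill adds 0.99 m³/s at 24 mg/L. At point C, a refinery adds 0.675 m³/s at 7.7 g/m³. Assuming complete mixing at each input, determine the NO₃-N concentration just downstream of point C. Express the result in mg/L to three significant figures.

0.712 mg/L

After input A: C = (153·0.465 + 0.27·38) / 153.3 = 0.5311 mg/L.
After input B: C = (153.3·0.5311 + 0.99·24) / 154.3 = 0.6817 mg/L.
After input C: C = (154.3·0.6817 + 0.675·7.7) / 154.9 = 0.7123 mg/L.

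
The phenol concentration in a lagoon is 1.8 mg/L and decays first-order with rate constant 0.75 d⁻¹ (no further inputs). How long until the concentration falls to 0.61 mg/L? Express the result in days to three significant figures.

1.44 d

t = ln(C₀/C)/k = ln(1.8/0.61)/0.75 = 1.082/0.75 = 1.443 d.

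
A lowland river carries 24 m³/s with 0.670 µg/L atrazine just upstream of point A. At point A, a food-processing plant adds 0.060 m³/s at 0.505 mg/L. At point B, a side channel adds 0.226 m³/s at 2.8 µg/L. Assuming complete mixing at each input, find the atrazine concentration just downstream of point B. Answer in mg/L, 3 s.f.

0.670 µg/L = 0.00067 mg/L.
After input A: C = (24·0.00067 + 0.06·0.505) / 24.06 = 0.001928 mg/L.
2.8 µg/L = 0.0028 mg/L.
After input B: C = (24.06·0.001928 + 0.226·0.0028) / 24.29 = 0.001936 mg/L.

0.00194 mg/L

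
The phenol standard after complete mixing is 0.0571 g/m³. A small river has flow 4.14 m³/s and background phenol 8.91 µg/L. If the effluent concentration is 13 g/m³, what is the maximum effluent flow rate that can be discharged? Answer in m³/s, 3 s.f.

0.0154 m³/s

8.91 µg/L = 0.00891 mg/L.
Mass balance at complete mixing: C_std·(Q_w + Q_r) = Q_w·C_e + Q_r·C_b.
Rearranging, Q_w = Q_r·(C_std − C_b)/(C_e − C_std) = 4.14·(0.0571 − 0.00891) / (13 − 0.0571) = 0.01541 m³/s.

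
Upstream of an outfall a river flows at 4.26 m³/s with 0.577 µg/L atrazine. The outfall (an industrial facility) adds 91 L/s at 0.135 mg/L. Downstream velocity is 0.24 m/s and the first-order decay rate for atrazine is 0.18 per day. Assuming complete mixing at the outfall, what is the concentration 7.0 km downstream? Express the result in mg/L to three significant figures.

0.00319 mg/L

91 L/s = 0.091 m³/s.
0.577 µg/L = 0.000577 mg/L.
After complete mixing, C₀ = (0.091·0.135 + 4.26·0.000577) / 4.351 = 0.003388 mg/L.
Travel time t = 7000 m / 0.24 m/s = 2.917e+04 s = 0.3376 d.
C = 0.003388·exp(−0.18·0.3376) = 0.003388·0.941 = 0.003189 mg/L.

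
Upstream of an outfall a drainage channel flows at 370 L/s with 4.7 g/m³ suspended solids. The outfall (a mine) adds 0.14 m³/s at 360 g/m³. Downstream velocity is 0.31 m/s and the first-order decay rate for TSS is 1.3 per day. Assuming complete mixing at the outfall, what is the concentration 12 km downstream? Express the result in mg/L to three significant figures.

370 L/s = 0.37 m³/s.
After complete mixing, C₀ = (0.14·360 + 0.37·4.7) / 0.51 = 102.2 mg/L.
Travel time t = 1.2e+04 m / 0.31 m/s = 3.871e+04 s = 0.448 d.
C = 102.2·exp(−1.3·0.448) = 102.2·0.5585 = 57.1 mg/L.

57.1 mg/L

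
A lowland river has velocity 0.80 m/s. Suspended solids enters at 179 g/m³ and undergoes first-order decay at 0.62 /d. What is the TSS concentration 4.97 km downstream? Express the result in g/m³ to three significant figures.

171 g/m³

Travel time t = 4.97 km / 0.80 m/s = 4970/0.80 = 6212 s = 0.0719 d.
First-order decay: C = 179·exp(−0.62·0.0719) = 179·0.9564 = 171.2 g/m³.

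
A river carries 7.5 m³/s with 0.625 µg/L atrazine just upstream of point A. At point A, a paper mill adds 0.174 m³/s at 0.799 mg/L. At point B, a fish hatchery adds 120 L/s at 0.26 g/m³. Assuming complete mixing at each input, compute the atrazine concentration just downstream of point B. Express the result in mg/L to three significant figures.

0.625 µg/L = 0.000625 mg/L.
After input A: C = (7.5·0.000625 + 0.174·0.799) / 7.674 = 0.01873 mg/L.
120 L/s = 0.12 m³/s.
After input B: C = (7.674·0.01873 + 0.12·0.26) / 7.794 = 0.02244 mg/L.

0.0224 mg/L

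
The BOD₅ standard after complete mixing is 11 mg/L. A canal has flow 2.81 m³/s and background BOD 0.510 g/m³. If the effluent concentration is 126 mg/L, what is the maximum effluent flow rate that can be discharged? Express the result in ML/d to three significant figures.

Mass balance at complete mixing: C_std·(Q_w + Q_r) = Q_w·C_e + Q_r·C_b.
Rearranging, Q_w = Q_r·(C_std − C_b)/(C_e − C_std) = 2.81·(11 − 0.51) / (126 − 11) = 0.2563 m³/s.
= 22.15 ML/d.

22.1 ML/d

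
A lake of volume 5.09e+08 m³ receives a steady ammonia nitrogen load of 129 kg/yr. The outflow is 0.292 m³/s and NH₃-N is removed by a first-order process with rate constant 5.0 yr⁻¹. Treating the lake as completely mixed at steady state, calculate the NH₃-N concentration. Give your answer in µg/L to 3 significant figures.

Outflow Q = 0.292 m³/s × 3.156e+07 s/yr = 9.215e+06 m³/yr.
Steady-state CSTR mass balance: W = Q·C + k·V·C, so C = W/(Q + kV).
Q + kV = 9.215e+06 + 5.0·5.09e+08 = 2.554e+09 m³/yr.
C = 129/2.554e+09 = 5.05e-08 kg/m³ = 5.05e-05 mg/L = 0.0505 µg/L.

0.0505 µg/L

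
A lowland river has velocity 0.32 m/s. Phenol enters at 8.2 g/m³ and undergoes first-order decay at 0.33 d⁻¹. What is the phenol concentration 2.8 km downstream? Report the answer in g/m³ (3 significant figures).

Travel time t = 2.8 km / 0.32 m/s = 2800/0.32 = 8750 s = 0.1013 d.
First-order decay: C = 8.2·exp(−0.33·0.1013) = 8.2·0.9671 = 7.93 g/m³.

7.93 g/m³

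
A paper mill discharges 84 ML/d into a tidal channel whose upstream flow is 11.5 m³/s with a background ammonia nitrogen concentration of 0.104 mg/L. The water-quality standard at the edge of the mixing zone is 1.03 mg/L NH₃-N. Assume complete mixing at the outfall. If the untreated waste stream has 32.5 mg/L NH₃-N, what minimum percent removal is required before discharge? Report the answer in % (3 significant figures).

63.1 %

84 ML/d = 0.9722 m³/s.
Mass balance: 1.03·12.47 = 0.9722·Cₑ + 11.5·0.104.
Cₑ = (12.85 − 1.196) / 0.9722 = 11.98 mg/L.
Required removal = 1 − 11.98/32.5 = 63.13 %.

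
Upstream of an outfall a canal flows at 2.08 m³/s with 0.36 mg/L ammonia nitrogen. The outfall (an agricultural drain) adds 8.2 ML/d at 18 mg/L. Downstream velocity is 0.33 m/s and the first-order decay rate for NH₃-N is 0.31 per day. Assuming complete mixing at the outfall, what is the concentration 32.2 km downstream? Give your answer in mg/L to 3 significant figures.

8.2 ML/d = 0.09491 m³/s.
After complete mixing, C₀ = (0.09491·18 + 2.08·0.36) / 2.175 = 1.13 mg/L.
Travel time t = 3.22e+04 m / 0.33 m/s = 9.758e+04 s = 1.129 d.
C = 1.13·exp(−0.31·1.129) = 1.13·0.7046 = 0.7961 mg/L.

0.796 mg/L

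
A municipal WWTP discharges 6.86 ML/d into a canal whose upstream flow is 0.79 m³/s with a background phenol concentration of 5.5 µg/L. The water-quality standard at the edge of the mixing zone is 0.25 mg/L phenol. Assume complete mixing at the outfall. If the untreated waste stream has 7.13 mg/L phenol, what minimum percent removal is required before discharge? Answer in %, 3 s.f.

62.4 %

6.86 ML/d = 0.0794 m³/s.
5.5 µg/L = 0.0055 mg/L.
Mass balance: 0.25·0.8694 = 0.0794·Cₑ + 0.79·0.0055.
Cₑ = (0.2173 − 0.004345) / 0.0794 = 2.683 mg/L.
Required removal = 1 − 2.683/7.13 = 62.37 %.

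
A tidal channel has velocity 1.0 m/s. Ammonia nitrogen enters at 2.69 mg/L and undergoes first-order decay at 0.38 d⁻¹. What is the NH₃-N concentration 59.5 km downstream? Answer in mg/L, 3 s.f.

2.07 mg/L

Travel time t = 59.5 km / 1.0 m/s = 5.95e+04/1.0 = 5.95e+04 s = 0.6887 d.
First-order decay: C = 2.69·exp(−0.38·0.6887) = 2.69·0.7697 = 2.071 mg/L.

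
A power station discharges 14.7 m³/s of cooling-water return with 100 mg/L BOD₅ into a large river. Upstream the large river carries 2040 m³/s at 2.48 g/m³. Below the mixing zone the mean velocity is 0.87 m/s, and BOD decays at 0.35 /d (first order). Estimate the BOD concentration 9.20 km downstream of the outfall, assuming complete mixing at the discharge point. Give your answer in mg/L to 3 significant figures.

3.04 mg/L

After complete mixing, C₀ = (14.7·100 + 2040·2.48) / 2055 = 3.178 mg/L.
Travel time t = 9200 m / 0.87 m/s = 1.057e+04 s = 0.1224 d.
C = 3.178·exp(−0.35·0.1224) = 3.178·0.9581 = 3.044 mg/L.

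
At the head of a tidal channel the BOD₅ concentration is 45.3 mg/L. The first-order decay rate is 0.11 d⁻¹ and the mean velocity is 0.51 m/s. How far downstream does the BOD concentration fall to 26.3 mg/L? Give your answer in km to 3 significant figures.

218 km

From C = C₀·e^(−kt), t = ln(C₀/C)/k = ln(45.3/26.3)/0.11 = 0.5437/0.11 = 4.943 d.
Distance = v·t = 0.51 m/s × 4.271e+05 s = 2.178e+05 m = 217.8 km.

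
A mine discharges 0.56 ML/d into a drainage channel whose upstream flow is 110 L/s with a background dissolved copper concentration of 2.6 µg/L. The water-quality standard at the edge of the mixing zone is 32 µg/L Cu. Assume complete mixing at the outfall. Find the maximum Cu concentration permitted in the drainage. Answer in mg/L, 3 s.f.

0.531 mg/L

0.56 ML/d = 0.006481 m³/s.
110 L/s = 0.11 m³/s.
2.6 µg/L = 0.0026 mg/L.
32 µg/L = 0.032 mg/L.
Mass balance: 0.032·0.1165 = 0.006481·Cₑ + 0.11·0.0026.
Cₑ = (0.003727 − 0.000286) / 0.006481 = 0.531 mg/L.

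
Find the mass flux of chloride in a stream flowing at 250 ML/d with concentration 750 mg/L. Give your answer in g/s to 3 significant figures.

2170 g/s

250 ML/d = 2.894 m³/s.
Mass flux = Q·C = 2.894 m³/s × 750 g/m³ = 2170 g/s.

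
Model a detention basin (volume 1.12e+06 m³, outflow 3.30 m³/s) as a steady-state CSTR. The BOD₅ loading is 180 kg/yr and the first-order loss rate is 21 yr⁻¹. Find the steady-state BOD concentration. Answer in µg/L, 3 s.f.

1.41 µg/L

Outflow Q = 3.30 m³/s × 3.156e+07 s/yr = 1.041e+08 m³/yr.
Steady-state CSTR mass balance: W = Q·C + k·V·C, so C = W/(Q + kV).
Q + kV = 1.041e+08 + 21·1.12e+06 = 1.277e+08 m³/yr.
C = 180/1.277e+08 = 1.41e-06 kg/m³ = 0.00141 mg/L = 1.41 µg/L.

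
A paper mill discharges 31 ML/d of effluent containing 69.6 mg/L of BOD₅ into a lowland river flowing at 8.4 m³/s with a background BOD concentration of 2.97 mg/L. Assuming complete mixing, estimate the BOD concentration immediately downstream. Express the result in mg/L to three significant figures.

31 ML/d = 0.3588 m³/s.
By mass balance at complete mixing, C = (0.3588·69.6 + 8.4·2.97) / (0.3588 + 8.4) = 49.92/8.759 = 5.699 mg/L.

5.70 mg/L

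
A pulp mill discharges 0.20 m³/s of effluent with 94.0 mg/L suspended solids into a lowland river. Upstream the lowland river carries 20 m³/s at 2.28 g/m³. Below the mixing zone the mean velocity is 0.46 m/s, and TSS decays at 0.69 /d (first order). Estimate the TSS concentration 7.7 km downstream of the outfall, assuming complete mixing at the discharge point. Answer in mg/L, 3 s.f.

After complete mixing, C₀ = (0.2·94 + 20·2.28) / 20.2 = 3.188 mg/L.
Travel time t = 7700 m / 0.46 m/s = 1.674e+04 s = 0.1937 d.
C = 3.188·exp(−0.69·0.1937) = 3.188·0.8749 = 2.789 mg/L.

2.79 mg/L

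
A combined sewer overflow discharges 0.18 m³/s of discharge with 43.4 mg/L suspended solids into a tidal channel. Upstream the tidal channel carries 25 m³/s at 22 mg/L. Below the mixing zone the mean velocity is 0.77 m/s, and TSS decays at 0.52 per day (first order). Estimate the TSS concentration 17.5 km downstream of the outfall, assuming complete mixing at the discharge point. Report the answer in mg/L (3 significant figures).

After complete mixing, C₀ = (0.18·43.4 + 25·22) / 25.18 = 22.15 mg/L.
Travel time t = 1.75e+04 m / 0.77 m/s = 2.273e+04 s = 0.263 d.
C = 22.15·exp(−0.52·0.263) = 22.15·0.8722 = 19.32 mg/L.

19.3 mg/L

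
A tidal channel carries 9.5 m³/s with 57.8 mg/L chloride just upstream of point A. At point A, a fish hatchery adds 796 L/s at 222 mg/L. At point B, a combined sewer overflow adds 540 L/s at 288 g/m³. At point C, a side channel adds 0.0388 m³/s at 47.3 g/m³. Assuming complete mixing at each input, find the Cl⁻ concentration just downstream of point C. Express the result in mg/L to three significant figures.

796 L/s = 0.796 m³/s.
After input A: C = (9.5·57.8 + 0.796·222) / 10.3 = 70.49 mg/L.
540 L/s = 0.54 m³/s.
After input B: C = (10.3·70.49 + 0.54·288) / 10.84 = 81.33 mg/L.
After input C: C = (10.84·81.33 + 0.0388·47.3) / 10.87 = 81.21 mg/L.

81.2 mg/L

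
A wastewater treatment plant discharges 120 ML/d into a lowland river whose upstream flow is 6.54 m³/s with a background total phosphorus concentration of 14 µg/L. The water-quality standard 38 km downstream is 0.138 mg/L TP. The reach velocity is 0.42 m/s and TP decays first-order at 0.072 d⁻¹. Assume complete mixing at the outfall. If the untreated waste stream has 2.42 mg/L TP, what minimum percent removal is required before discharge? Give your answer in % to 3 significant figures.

67.6 %

120 ML/d = 1.389 m³/s.
14 µg/L = 0.014 mg/L.
Travel time to the compliance point: t = 3.8e+04/0.42 = 9.048e+04 s = 1.047 d; decay factor exp(−0.072·1.047) = 0.9274.
So the concentration just after mixing may be at most 0.138/0.9274 = 0.1488 mg/L.
Mass balance: 0.1488·7.929 = 1.389·Cₑ + 6.54·0.014.
Cₑ = (1.18 − 0.09156) / 1.389 = 0.7836 mg/L.
Required removal = 1 − 0.7836/2.42 = 67.62 %.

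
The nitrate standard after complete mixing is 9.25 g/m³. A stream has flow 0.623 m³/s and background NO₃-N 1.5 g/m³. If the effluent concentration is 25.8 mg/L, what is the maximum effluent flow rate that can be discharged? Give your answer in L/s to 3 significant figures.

Mass balance at complete mixing: C_std·(Q_w + Q_r) = Q_w·C_e + Q_r·C_b.
Rearranging, Q_w = Q_r·(C_std − C_b)/(C_e − C_std) = 0.623·(9.25 − 1.5) / (25.8 − 9.25) = 0.2917 m³/s.
= 291.7 L/s.

292 L/s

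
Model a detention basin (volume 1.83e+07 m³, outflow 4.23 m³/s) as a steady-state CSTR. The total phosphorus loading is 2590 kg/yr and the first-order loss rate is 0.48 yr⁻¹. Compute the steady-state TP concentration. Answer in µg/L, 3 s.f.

Outflow Q = 4.23 m³/s × 3.156e+07 s/yr = 1.335e+08 m³/yr.
Steady-state CSTR mass balance: W = Q·C + k·V·C, so C = W/(Q + kV).
Q + kV = 1.335e+08 + 0.48·1.83e+07 = 1.423e+08 m³/yr.
C = 2590/1.423e+08 = 1.82e-05 kg/m³ = 0.0182 mg/L = 18.2 µg/L.

18.2 µg/L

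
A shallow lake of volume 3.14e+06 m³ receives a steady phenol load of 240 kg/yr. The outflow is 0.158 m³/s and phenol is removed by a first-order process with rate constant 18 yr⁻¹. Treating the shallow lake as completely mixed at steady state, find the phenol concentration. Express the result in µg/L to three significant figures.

Outflow Q = 0.158 m³/s × 3.156e+07 s/yr = 4.986e+06 m³/yr.
Steady-state CSTR mass balance: W = Q·C + k·V·C, so C = W/(Q + kV).
Q + kV = 4.986e+06 + 18·3.14e+06 = 6.151e+07 m³/yr.
C = 240/6.151e+07 = 3.902e-06 kg/m³ = 0.003902 mg/L = 3.902 µg/L.

3.90 µg/L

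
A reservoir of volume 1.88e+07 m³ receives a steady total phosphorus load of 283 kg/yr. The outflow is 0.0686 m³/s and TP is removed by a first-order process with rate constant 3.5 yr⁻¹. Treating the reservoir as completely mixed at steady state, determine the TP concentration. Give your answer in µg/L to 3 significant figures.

Outflow Q = 0.0686 m³/s × 3.156e+07 s/yr = 2.165e+06 m³/yr.
Steady-state CSTR mass balance: W = Q·C + k·V·C, so C = W/(Q + kV).
Q + kV = 2.165e+06 + 3.5·1.88e+07 = 6.796e+07 m³/yr.
C = 283/6.796e+07 = 4.164e-06 kg/m³ = 0.004164 mg/L = 4.164 µg/L.

4.16 µg/L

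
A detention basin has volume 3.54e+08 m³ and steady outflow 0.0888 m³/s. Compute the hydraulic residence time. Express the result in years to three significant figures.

126 yr

Q = 0.0888 m³/s × 3.156e+07 s/yr = 2.802e+06 m³/yr.
Hydraulic residence time τ = V/Q = 3.54e+08/2.802e+06 = 126.3 yr.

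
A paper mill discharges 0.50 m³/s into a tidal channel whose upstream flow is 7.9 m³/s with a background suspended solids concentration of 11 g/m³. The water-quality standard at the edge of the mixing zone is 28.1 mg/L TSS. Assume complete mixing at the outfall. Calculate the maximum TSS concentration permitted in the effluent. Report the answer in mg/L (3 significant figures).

Mass balance: 28.1·8.4 = 0.5·Cₑ + 7.9·11.
Cₑ = (236 − 86.9) / 0.5 = 298.3 mg/L.

298 mg/L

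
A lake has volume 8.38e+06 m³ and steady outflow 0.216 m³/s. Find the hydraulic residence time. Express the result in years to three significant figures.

Q = 0.216 m³/s × 3.156e+07 s/yr = 6.816e+06 m³/yr.
Hydraulic residence time τ = V/Q = 8.38e+06/6.816e+06 = 1.229 yr.

1.23 yr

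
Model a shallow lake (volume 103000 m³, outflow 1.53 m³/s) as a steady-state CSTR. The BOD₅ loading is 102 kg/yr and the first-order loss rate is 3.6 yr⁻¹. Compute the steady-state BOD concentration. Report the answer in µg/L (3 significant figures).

Outflow Q = 1.53 m³/s × 3.156e+07 s/yr = 4.828e+07 m³/yr.
Steady-state CSTR mass balance: W = Q·C + k·V·C, so C = W/(Q + kV).
Q + kV = 4.828e+07 + 3.6·103000 = 4.865e+07 m³/yr.
C = 102/4.865e+07 = 2.096e-06 kg/m³ = 0.002096 mg/L = 2.096 µg/L.

2.10 µg/L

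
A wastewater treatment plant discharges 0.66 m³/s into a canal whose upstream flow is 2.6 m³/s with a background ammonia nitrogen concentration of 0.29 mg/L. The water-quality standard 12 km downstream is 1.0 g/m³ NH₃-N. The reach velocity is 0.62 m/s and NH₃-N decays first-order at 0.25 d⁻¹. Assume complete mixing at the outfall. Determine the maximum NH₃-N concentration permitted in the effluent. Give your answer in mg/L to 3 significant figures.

Travel time to the compliance point: t = 1.2e+04/0.62 = 1.935e+04 s = 0.224 d; decay factor exp(−0.25·0.224) = 0.9455.
So the concentration just after mixing may be at most 1/0.9455 = 1.058 mg/L.
Mass balance: 1.058·3.26 = 0.66·Cₑ + 2.6·0.29.
Cₑ = (3.448 − 0.754) / 0.66 = 4.081 mg/L.

4.08 mg/L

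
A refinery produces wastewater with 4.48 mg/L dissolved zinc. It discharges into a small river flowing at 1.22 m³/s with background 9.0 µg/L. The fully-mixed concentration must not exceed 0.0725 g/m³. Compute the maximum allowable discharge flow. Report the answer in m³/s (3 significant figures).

0.0176 m³/s

9.0 µg/L = 0.009 mg/L.
Mass balance at complete mixing: C_std·(Q_w + Q_r) = Q_w·C_e + Q_r·C_b.
Rearranging, Q_w = Q_r·(C_std − C_b)/(C_e − C_std) = 1.22·(0.0725 − 0.009) / (4.48 − 0.0725) = 0.01758 m³/s.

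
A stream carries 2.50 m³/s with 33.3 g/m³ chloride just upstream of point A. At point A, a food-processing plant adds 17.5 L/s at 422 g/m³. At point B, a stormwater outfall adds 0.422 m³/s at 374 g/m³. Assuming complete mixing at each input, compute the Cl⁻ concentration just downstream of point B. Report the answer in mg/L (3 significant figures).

17.5 L/s = 0.0175 m³/s.
After input A: C = (2.5·33.3 + 0.0175·422) / 2.518 = 36 mg/L.
After input B: C = (2.518·36 + 0.422·374) / 2.94 = 84.53 mg/L.

84.5 mg/L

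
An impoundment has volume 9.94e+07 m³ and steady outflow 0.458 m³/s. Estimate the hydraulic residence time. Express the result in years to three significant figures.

Q = 0.458 m³/s × 3.156e+07 s/yr = 1.445e+07 m³/yr.
Hydraulic residence time τ = V/Q = 9.94e+07/1.445e+07 = 6.877 yr.

6.88 yr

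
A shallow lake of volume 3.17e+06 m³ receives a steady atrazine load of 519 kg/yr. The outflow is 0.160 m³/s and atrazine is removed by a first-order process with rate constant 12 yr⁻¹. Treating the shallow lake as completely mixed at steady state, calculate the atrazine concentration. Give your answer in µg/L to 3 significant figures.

12.0 µg/L

Outflow Q = 0.160 m³/s × 3.156e+07 s/yr = 5.049e+06 m³/yr.
Steady-state CSTR mass balance: W = Q·C + k·V·C, so C = W/(Q + kV).
Q + kV = 5.049e+06 + 12·3.17e+06 = 4.309e+07 m³/yr.
C = 519/4.309e+07 = 1.204e-05 kg/m³ = 0.01204 mg/L = 12.04 µg/L.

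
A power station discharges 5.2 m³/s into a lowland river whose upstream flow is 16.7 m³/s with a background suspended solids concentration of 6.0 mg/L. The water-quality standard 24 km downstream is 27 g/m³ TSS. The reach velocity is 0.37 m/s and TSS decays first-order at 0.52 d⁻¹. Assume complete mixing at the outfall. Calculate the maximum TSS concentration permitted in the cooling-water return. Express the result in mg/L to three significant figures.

Travel time to the compliance point: t = 2.4e+04/0.37 = 6.486e+04 s = 0.7508 d; decay factor exp(−0.52·0.7508) = 0.6768.
So the concentration just after mixing may be at most 27/0.6768 = 39.89 mg/L.
Mass balance: 39.89·21.9 = 5.2·Cₑ + 16.7·6.
Cₑ = (873.7 − 100.2) / 5.2 = 148.7 mg/L.

149 mg/L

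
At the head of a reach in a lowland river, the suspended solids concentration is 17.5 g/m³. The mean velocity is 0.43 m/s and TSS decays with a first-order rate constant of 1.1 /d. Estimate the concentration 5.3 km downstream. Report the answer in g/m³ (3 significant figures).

Travel time t = 5.3 km / 0.43 m/s = 5300/0.43 = 1.233e+04 s = 0.1427 d.
First-order decay: C = 17.5·exp(−1.1·0.1427) = 17.5·0.8548 = 14.96 g/m³.

15.0 g/m³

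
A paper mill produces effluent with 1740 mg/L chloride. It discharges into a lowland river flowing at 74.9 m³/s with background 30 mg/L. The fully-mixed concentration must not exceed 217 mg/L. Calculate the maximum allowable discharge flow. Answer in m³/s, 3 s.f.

Mass balance at complete mixing: C_std·(Q_w + Q_r) = Q_w·C_e + Q_r·C_b.
Rearranging, Q_w = Q_r·(C_std − C_b)/(C_e − C_std) = 74.9·(217 − 30) / (1740 − 217) = 9.197 m³/s.

9.20 m³/s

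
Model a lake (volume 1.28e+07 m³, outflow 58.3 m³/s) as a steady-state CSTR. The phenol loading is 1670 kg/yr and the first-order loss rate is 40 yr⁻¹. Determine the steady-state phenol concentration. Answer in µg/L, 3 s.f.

0.710 µg/L

Outflow Q = 58.3 m³/s × 3.156e+07 s/yr = 1.84e+09 m³/yr.
Steady-state CSTR mass balance: W = Q·C + k·V·C, so C = W/(Q + kV).
Q + kV = 1.84e+09 + 40·1.28e+07 = 2.352e+09 m³/yr.
C = 1670/2.352e+09 = 7.101e-07 kg/m³ = 0.0007101 mg/L = 0.7101 µg/L.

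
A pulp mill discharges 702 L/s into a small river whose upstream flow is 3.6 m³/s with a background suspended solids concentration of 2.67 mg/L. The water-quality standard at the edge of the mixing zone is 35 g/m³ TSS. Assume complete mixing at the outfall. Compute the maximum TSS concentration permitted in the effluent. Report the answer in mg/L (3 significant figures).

201 mg/L

702 L/s = 0.702 m³/s.
Mass balance: 35·4.302 = 0.702·Cₑ + 3.6·2.67.
Cₑ = (150.6 − 9.612) / 0.702 = 200.8 mg/L.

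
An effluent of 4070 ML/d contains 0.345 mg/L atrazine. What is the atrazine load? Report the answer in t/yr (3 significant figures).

4070 ML/d = 47.11 m³/s.
Mass flux = Q·C = 47.11 m³/s × 0.345 g/m³ = 16.25 g/s.
= 16.25 g/s × 31.56 = 512.9 t/yr.

513 t/yr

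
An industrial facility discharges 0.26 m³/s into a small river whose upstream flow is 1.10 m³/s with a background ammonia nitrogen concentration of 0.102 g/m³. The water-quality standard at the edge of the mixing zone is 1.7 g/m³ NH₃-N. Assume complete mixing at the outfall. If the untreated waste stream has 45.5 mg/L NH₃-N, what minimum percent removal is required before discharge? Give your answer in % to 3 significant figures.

81.4 %

Mass balance: 1.7·1.36 = 0.26·Cₑ + 1.1·0.102.
Cₑ = (2.312 − 0.1122) / 0.26 = 8.461 mg/L.
Required removal = 1 − 8.461/45.5 = 81.4 %.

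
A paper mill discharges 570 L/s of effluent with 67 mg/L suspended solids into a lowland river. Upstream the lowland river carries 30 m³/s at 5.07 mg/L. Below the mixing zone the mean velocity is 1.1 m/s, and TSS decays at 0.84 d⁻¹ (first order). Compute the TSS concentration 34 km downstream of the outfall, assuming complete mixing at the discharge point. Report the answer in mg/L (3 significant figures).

570 L/s = 0.57 m³/s.
After complete mixing, C₀ = (0.57·67 + 30·5.07) / 30.57 = 6.225 mg/L.
Travel time t = 3.4e+04 m / 1.1 m/s = 3.091e+04 s = 0.3577 d.
C = 6.225·exp(−0.84·0.3577) = 6.225·0.7404 = 4.609 mg/L.

4.61 mg/L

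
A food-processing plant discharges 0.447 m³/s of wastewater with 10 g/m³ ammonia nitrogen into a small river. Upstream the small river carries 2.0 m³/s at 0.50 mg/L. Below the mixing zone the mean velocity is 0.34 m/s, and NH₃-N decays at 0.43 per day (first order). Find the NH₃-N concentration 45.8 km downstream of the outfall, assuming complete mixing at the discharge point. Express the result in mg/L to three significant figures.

1.14 mg/L

After complete mixing, C₀ = (0.447·10 + 2·0.5) / 2.447 = 2.235 mg/L.
Travel time t = 4.58e+04 m / 0.34 m/s = 1.347e+05 s = 1.559 d.
C = 2.235·exp(−0.43·1.559) = 2.235·0.5115 = 1.143 mg/L.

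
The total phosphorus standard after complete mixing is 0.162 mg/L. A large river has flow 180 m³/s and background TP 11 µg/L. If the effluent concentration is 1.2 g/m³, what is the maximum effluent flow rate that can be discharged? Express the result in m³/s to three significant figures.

26.2 m³/s

11 µg/L = 0.011 mg/L.
Mass balance at complete mixing: C_std·(Q_w + Q_r) = Q_w·C_e + Q_r·C_b.
Rearranging, Q_w = Q_r·(C_std − C_b)/(C_e − C_std) = 180·(0.162 − 0.011) / (1.2 − 0.162) = 26.18 m³/s.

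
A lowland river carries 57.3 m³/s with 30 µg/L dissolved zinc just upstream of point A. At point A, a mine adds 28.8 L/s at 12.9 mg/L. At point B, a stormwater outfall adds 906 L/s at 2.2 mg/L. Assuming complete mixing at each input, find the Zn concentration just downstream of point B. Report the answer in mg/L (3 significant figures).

30 µg/L = 0.03 mg/L.
28.8 L/s = 0.0288 m³/s.
After input A: C = (57.3·0.03 + 0.0288·12.9) / 57.33 = 0.03647 mg/L.
906 L/s = 0.906 m³/s.
After input B: C = (57.33·0.03647 + 0.906·2.2) / 58.23 = 0.07013 mg/L.

0.0701 mg/L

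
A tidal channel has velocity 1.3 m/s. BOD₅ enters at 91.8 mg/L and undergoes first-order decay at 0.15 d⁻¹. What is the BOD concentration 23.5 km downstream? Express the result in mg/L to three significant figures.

89.0 mg/L

Travel time t = 23.5 km / 1.3 m/s = 2.35e+04/1.3 = 1.808e+04 s = 0.2092 d.
First-order decay: C = 91.8·exp(−0.15·0.2092) = 91.8·0.9691 = 88.96 mg/L.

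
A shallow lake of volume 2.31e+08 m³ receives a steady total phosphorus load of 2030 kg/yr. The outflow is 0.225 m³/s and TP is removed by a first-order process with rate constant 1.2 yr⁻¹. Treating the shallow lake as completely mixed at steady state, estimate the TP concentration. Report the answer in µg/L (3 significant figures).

7.14 µg/L

Outflow Q = 0.225 m³/s × 3.156e+07 s/yr = 7.1e+06 m³/yr.
Steady-state CSTR mass balance: W = Q·C + k·V·C, so C = W/(Q + kV).
Q + kV = 7.1e+06 + 1.2·2.31e+08 = 2.843e+08 m³/yr.
C = 2030/2.843e+08 = 7.14e-06 kg/m³ = 0.00714 mg/L = 7.14 µg/L.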